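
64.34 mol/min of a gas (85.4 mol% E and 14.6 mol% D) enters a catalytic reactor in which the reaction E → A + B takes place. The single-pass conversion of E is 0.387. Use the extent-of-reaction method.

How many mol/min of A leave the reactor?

21.3 mol/min

E reacted = 0.387 × 54.95 = 21.26 mol/min; ν_E = −1, so ξ = 21.26/1 = 21.26 mol/min.
Outlet amounts (n = n₀ + ν ξ):
  E: 54.95 − 1(21.26) = 33.68
  A: 0 + 1(21.26) = 21.26
  B: 0 + 1(21.26) = 21.26
  D: 9.394 (inert)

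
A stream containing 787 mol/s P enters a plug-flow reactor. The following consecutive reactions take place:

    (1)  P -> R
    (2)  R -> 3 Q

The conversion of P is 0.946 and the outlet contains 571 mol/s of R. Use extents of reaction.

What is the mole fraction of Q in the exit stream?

0.459

Conversion of P: P consumed = 1ξ₁ = 0.946 × 787 → ξ₁ = 744.5 mol/s.
R balance: n_R = 0 + 1ξ₁ − 1ξ₂ = 571 → ξ₂ = (1·744.5 − 571)/1 = 173.5 mol/s.
Outlet amounts (n = n₀ + Σ ν·ξ):
  P: 787 − 1(744.5) = 42.5
  R: 0 + 1(744.5) − 1(173.5) = 571
  Q: 0 + 3(173.5) = 520.5
Total out = 1134 mol/s; y_Q = 520.5 / 1134 = 0.459.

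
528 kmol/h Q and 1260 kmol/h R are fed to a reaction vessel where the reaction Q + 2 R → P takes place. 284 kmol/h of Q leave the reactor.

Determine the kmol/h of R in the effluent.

For Q: n = n₀ − 1ξ → 284 = 528 − 1ξ, giving ξ = 244 kmol/h.
Outlet amounts (n = n₀ + ν ξ):
  Q: 528 − 1(244) = 284
  R: 1260 − 2(244) = 772
  P: 0 + 1(244) = 244

772 kmol/h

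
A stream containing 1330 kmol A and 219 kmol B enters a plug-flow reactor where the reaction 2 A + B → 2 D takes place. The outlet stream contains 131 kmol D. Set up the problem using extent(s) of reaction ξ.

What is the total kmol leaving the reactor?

1480 kmol

For D: n = n₀ + 2ξ → 131 = 0 + 2ξ, giving ξ = 65.5 kmol.
Outlet amounts (n = n₀ + ν ξ):
  A: 1330 − 2(65.5) = 1199
  B: 219 − 1(65.5) = 153.5
  D: 0 + 2(65.5) = 131
Total out = 1199 + 153.5 + 131 = 1484 kmol.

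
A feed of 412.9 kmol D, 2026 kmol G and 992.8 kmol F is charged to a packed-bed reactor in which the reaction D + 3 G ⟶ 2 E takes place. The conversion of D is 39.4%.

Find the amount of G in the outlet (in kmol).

D reacted = 0.394 × 412.9 = 162.7 kmol; ν_D = −1, so ξ = 162.7/1 = 162.7 kmol.
Outlet amounts (n = n₀ + ν ξ):
  D: 412.9 − 1(162.7) = 250.2
  G: 2026 − 3(162.7) = 1538
  E: 0 + 2(162.7) = 325.4
  F: 992.8 (inert)

1540 kmol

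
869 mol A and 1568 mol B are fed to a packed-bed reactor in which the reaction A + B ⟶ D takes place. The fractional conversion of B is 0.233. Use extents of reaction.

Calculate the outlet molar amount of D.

365 mol

B reacted = 0.233 × 1568 = 365.3 mol; ν_B = −1, so ξ = 365.3/1 = 365.3 mol.
Outlet amounts (n = n₀ + ν ξ):
  A: 869 − 1(365.3) = 503.7
  B: 1568 − 1(365.3) = 1203
  D: 0 + 1(365.3) = 365.3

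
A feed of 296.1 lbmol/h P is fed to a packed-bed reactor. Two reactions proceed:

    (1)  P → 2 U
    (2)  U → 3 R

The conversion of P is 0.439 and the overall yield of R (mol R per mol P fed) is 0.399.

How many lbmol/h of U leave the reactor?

221 lbmol/h

Conversion of P: P consumed = 1ξ₁ = 0.439 × 296.1 → ξ₁ = 130 lbmol/h.
Yield of R: 3ξ₂ / 296.1 = 0.399 → ξ₂ = 39.38 lbmol/h.
Outlet amounts (n = n₀ + Σ ν·ξ):
  P: 296.1 − 1(130) = 166.1
  U: 0 + 2(130) − 1(39.38) = 220.6
  R: 0 + 3(39.38) = 118.1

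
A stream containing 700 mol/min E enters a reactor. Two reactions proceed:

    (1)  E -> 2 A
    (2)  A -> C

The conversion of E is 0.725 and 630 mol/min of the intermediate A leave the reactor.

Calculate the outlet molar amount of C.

Conversion of E: E consumed = 1ξ₁ = 0.725 × 700 → ξ₁ = 507.5 mol/min.
A balance: n_A = 0 + 2ξ₁ − 1ξ₂ = 630 → ξ₂ = (2·507.5 − 630)/1 = 385 mol/min.
Outlet amounts (n = n₀ + Σ ν·ξ):
  E: 700 − 1(507.5) = 192.5
  A: 0 + 2(507.5) − 1(385) = 630
  C: 0 + 1(385) = 385

385 mol/min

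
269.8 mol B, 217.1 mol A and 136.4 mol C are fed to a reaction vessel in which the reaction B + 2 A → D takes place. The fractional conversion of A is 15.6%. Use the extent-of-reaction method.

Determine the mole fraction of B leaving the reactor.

A reacted = 0.156 × 217.1 = 33.87 mol; ν_A = −2, so ξ = 33.87/2 = 16.93 mol.
Outlet amounts (n = n₀ + ν ξ):
  B: 269.8 − 1(16.93) = 252.9
  A: 217.1 − 2(16.93) = 183.2
  D: 0 + 1(16.93) = 16.93
  C: 136.4 (inert)
Total out = 589.4 mol; y_B = 252.9 / 589.4 = 0.429.

0.429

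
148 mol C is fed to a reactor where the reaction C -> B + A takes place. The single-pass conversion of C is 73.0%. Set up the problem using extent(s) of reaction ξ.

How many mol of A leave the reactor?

C reacted = 0.73 × 148 = 108 mol; ν_C = −1, so ξ = 108/1 = 108 mol.
Outlet amounts (n = n₀ + ν ξ):
  C: 148 − 1(108) = 39.96
  B: 0 + 1(108) = 108
  A: 0 + 1(108) = 108

108 mol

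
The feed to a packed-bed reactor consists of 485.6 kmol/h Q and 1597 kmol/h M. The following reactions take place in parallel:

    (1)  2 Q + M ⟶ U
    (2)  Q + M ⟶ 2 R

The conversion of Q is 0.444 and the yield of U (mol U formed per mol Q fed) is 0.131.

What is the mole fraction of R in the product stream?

Yield of U: 1ξ₁ / 485.6 = 0.131 → ξ₁ = 63.61 kmol/h.
Conversion of Q: 2ξ₁ + 1ξ₂ = 0.444 × 485.6 = 215.6 → ξ₂ = 88.38 kmol/h.
Outlet amounts (n = n₀ + Σ ν·ξ):
  Q: 485.6 − 2(63.61) − 1(88.38) = 270
  M: 1597 − 1(63.61) − 1(88.38) = 1445
  U: 0 + 1(63.61) = 63.61
  R: 0 + 2(88.38) = 176.8
Total out = 1955 kmol/h; y_R = 176.8 / 1955 = 0.0904.

0.0904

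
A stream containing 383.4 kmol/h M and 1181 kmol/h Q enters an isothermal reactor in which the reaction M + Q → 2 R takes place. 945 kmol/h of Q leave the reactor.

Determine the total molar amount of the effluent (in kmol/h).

For Q: n = n₀ − 1ξ → 945 = 1181 − 1ξ, giving ξ = 236 kmol/h.
Outlet amounts (n = n₀ + ν ξ):
  M: 383.4 − 1(236) = 147.4
  Q: 1181 − 1(236) = 945
  R: 0 + 2(236) = 472
Total out = 147.4 + 945 + 472 = 1564 kmol/h.

1560 kmol/h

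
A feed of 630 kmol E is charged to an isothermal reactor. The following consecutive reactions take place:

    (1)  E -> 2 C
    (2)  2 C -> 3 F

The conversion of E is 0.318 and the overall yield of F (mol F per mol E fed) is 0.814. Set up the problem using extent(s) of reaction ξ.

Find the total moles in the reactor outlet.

1000 kmol

Conversion of E: E consumed = 1ξ₁ = 0.318 × 630 → ξ₁ = 200.3 kmol.
Yield of F: 3ξ₂ / 630 = 0.814 → ξ₂ = 170.9 kmol.
Outlet amounts (n = n₀ + Σ ν·ξ):
  E: 630 − 1(200.3) = 429.7
  C: 0 + 2(200.3) − 2(170.9) = 58.8
  F: 0 + 3(170.9) = 512.8
Total out = 429.7 + 58.8 + 512.8 = 1001 kmol.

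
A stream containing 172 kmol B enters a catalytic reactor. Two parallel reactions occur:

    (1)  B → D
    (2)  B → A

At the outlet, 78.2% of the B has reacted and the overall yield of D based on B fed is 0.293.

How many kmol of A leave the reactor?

84.1 kmol

Yield of D: 1ξ₁ / 172 = 0.293 → ξ₁ = 50.4 kmol.
Conversion of B: 1ξ₁ + 1ξ₂ = 0.782 × 172 = 134.5 → ξ₂ = 84.11 kmol.
Outlet amounts (n = n₀ + Σ ν·ξ):
  B: 172 − 1(50.4) − 1(84.11) = 37.5
  D: 0 + 1(50.4) = 50.4
  A: 0 + 1(84.11) = 84.11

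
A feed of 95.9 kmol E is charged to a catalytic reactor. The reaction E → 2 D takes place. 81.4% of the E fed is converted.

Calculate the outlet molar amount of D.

156 kmol

E reacted = 0.814 × 95.9 = 78.06 kmol; ν_E = −1, so ξ = 78.06/1 = 78.06 kmol.
Outlet amounts (n = n₀ + ν ξ):
  E: 95.9 − 1(78.06) = 17.84
  D: 0 + 2(78.06) = 156.1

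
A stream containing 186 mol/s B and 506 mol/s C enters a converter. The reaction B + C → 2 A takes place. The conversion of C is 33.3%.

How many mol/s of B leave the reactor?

17.5 mol/s

C reacted = 0.333 × 506 = 168.5 mol/s; ν_C = −1, so ξ = 168.5/1 = 168.5 mol/s.
Outlet amounts (n = n₀ + ν ξ):
  B: 186 − 1(168.5) = 17.5
  C: 506 − 1(168.5) = 337.5
  A: 0 + 2(168.5) = 337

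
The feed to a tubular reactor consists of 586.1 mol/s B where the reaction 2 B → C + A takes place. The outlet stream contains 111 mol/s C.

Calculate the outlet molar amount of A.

111 mol/s

For C: n = n₀ + 1ξ → 111 = 0 + 1ξ, giving ξ = 111 mol/s.
Outlet amounts (n = n₀ + ν ξ):
  B: 586.1 − 2(111) = 364.1
  C: 0 + 1(111) = 111
  A: 0 + 1(111) = 111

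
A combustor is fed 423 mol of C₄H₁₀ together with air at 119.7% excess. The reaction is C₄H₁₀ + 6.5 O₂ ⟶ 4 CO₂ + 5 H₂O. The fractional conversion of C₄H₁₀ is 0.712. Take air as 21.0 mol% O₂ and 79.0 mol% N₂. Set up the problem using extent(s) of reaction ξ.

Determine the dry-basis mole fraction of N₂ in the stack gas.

0.808

Stoichiometric O₂ = 6.5 × 423 = 2750 mol; O₂ fed = 2750 × 2.197 = 6041 mol.
N₂ fed = 6041 × 79/21 = 22720 mol.
Fuel reacted = 0.712 × 423 → ξ = 301.2 mol.
Outlet (n = n₀ + ν ξ):
  C₄H₁₀: 423 − 1(301.2) = 121.8
  O₂: 6041 − 6.5(301.2) = 4083
  N₂: 22720 (inert)
  CO₂: 0 + 4(301.2) = 1205
  H₂O: 0 + 5(301.2) = 1506
Dry total = 28130 mol; y_N₂ (dry) = 22720 / 28130 = 0.8077.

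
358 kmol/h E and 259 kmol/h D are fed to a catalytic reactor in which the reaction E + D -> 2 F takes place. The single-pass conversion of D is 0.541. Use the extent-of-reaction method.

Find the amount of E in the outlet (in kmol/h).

218 kmol/h

D reacted = 0.541 × 259 = 140.1 kmol/h; ν_D = −1, so ξ = 140.1/1 = 140.1 kmol/h.
Outlet amounts (n = n₀ + ν ξ):
  E: 358 − 1(140.1) = 217.9
  D: 259 − 1(140.1) = 118.9
  F: 0 + 2(140.1) = 280.2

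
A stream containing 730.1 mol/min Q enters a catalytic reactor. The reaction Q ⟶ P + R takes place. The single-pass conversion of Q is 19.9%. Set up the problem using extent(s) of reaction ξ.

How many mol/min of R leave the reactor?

Q reacted = 0.199 × 730.1 = 145.3 mol/min; ν_Q = −1, so ξ = 145.3/1 = 145.3 mol/min.
Outlet amounts (n = n₀ + ν ξ):
  Q: 730.1 − 1(145.3) = 584.8
  P: 0 + 1(145.3) = 145.3
  R: 0 + 1(145.3) = 145.3

145 mol/min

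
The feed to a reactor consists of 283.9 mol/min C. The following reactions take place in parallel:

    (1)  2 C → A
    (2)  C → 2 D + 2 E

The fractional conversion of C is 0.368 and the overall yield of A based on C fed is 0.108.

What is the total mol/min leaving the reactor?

383 mol/min

Yield of A: 1ξ₁ / 283.9 = 0.108 → ξ₁ = 30.66 mol/min.
Conversion of C: 2ξ₁ + 1ξ₂ = 0.368 × 283.9 = 104.5 → ξ₂ = 43.15 mol/min.
Outlet amounts (n = n₀ + Σ ν·ξ):
  C: 283.9 − 2(30.66) − 1(43.15) = 179.4
  A: 0 + 1(30.66) = 30.66
  D: 0 + 2(43.15) = 86.31
  E: 0 + 2(43.15) = 86.31
Total out = 179.4 + 30.66 + 86.31 + 86.31 = 382.7 mol/min.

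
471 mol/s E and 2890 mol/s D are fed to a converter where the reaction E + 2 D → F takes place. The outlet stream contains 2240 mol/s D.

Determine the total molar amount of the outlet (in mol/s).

2710 mol/s

For D: n = n₀ − 2ξ → 2240 = 2890 − 2ξ, giving ξ = 325 mol/s.
Outlet amounts (n = n₀ + ν ξ):
  E: 471 − 1(325) = 146
  D: 2890 − 2(325) = 2240
  F: 0 + 1(325) = 325
Total out = 146 + 2240 + 325 = 2711 mol/s.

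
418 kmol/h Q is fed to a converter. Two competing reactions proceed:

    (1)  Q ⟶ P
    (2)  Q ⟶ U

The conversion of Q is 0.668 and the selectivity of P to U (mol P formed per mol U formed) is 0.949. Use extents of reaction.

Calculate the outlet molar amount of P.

Conversion of Q: Q consumed = 0.668 × 418 = 279.2 kmol/h = 1ξ₁ + 1ξ₂.
Selectivity: 1ξ₁ / (1ξ₂) = 0.949 → ξ₁ = 0.949 ξ₂.
Substitute: (1·0.949 + 1) ξ₂ = 279.2 → ξ₂ = 143.3 kmol/h, ξ₁ = 136 kmol/h.
Outlet amounts (n = n₀ + Σ ν·ξ):
  Q: 418 − 1(136) − 1(143.3) = 138.8
  P: 0 + 1(136) = 136
  U: 0 + 1(143.3) = 143.3

136 kmol/h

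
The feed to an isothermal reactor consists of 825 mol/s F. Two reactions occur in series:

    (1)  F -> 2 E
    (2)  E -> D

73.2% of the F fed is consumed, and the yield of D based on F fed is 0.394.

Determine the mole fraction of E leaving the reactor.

0.618

Conversion of F: F consumed = 1ξ₁ = 0.732 × 825 → ξ₁ = 603.9 mol/s.
Yield of D: 1ξ₂ / 825 = 0.394 → ξ₂ = 325.1 mol/s.
Outlet amounts (n = n₀ + Σ ν·ξ):
  F: 825 − 1(603.9) = 221.1
  E: 0 + 2(603.9) − 1(325.1) = 882.8
  D: 0 + 1(325.1) = 325.1
Total out = 1429 mol/s; y_E = 882.8 / 1429 = 0.6178.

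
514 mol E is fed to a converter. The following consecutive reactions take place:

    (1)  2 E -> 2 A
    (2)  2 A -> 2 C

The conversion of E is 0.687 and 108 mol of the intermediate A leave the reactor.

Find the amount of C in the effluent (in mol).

Conversion of E: E consumed = 2ξ₁ = 0.687 × 514 → ξ₁ = 176.6 mol.
A balance: n_A = 0 + 2ξ₁ − 2ξ₂ = 108 → ξ₂ = (2·176.6 − 108)/2 = 122.6 mol.
Outlet amounts (n = n₀ + Σ ν·ξ):
  E: 514 − 2(176.6) = 160.9
  A: 0 + 2(176.6) − 2(122.6) = 108
  C: 0 + 2(122.6) = 245.1

245 mol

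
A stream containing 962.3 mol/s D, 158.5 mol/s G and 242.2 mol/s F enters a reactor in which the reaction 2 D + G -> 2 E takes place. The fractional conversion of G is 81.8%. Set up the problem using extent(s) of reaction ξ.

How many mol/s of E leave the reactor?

G reacted = 0.818 × 158.5 = 129.7 mol/s; ν_G = −1, so ξ = 129.7/1 = 129.7 mol/s.
Outlet amounts (n = n₀ + ν ξ):
  D: 962.3 − 2(129.7) = 703
  G: 158.5 − 1(129.7) = 28.85
  E: 0 + 2(129.7) = 259.3
  F: 242.2 (inert)

259 mol/s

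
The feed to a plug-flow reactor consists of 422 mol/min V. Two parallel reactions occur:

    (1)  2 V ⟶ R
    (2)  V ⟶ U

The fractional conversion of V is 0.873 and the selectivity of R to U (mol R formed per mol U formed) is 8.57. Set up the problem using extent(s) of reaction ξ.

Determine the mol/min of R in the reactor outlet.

Conversion of V: V consumed = 0.873 × 422 = 368.4 mol/min = 2ξ₁ + 1ξ₂.
Selectivity: 1ξ₁ / (1ξ₂) = 8.57 → ξ₁ = 8.57 ξ₂.
Substitute: (2·8.57 + 1) ξ₂ = 368.4 → ξ₂ = 20.31 mol/min, ξ₁ = 174 mol/min.
Outlet amounts (n = n₀ + Σ ν·ξ):
  V: 422 − 2(174) − 1(20.31) = 53.59
  R: 0 + 1(174) = 174
  U: 0 + 1(20.31) = 20.31

174 mol/min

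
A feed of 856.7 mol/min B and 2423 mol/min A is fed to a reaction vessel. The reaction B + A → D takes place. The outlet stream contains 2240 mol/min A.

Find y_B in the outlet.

0.218

For A: n = n₀ − 1ξ → 2240 = 2423 − 1ξ, giving ξ = 183 mol/min.
Outlet amounts (n = n₀ + ν ξ):
  B: 856.7 − 1(183) = 673.7
  A: 2423 − 1(183) = 2240
  D: 0 + 1(183) = 183
Total out = 3097 mol/min; y_B = 673.7 / 3097 = 0.2176.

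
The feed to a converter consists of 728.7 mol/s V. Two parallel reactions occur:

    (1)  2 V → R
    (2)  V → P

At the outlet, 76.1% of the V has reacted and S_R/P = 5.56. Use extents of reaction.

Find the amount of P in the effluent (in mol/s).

45.8 mol/s

Conversion of V: V consumed = 0.761 × 728.7 = 554.5 mol/s = 2ξ₁ + 1ξ₂.
Selectivity: 1ξ₁ / (1ξ₂) = 5.56 → ξ₁ = 5.56 ξ₂.
Substitute: (2·5.56 + 1) ξ₂ = 554.5 → ξ₂ = 45.75 mol/s, ξ₁ = 254.4 mol/s.
Outlet amounts (n = n₀ + Σ ν·ξ):
  V: 728.7 − 2(254.4) − 1(45.75) = 174.2
  R: 0 + 1(254.4) = 254.4
  P: 0 + 1(45.75) = 45.75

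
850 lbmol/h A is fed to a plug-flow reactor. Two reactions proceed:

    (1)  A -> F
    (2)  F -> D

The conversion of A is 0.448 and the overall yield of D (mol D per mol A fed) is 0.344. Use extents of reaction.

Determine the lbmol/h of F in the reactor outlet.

Conversion of A: A consumed = 1ξ₁ = 0.448 × 850 → ξ₁ = 380.8 lbmol/h.
Yield of D: 1ξ₂ / 850 = 0.344 → ξ₂ = 292.4 lbmol/h.
Outlet amounts (n = n₀ + Σ ν·ξ):
  A: 850 − 1(380.8) = 469.2
  F: 0 + 1(380.8) − 1(292.4) = 88.4
  D: 0 + 1(292.4) = 292.4

88.4 lbmol/h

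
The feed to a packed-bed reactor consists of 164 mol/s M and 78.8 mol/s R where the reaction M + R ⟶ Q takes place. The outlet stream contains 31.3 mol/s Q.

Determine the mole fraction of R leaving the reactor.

For Q: n = n₀ + 1ξ → 31.3 = 0 + 1ξ, giving ξ = 31.3 mol/s.
Outlet amounts (n = n₀ + ν ξ):
  M: 164 − 1(31.3) = 132.7
  R: 78.8 − 1(31.3) = 47.5
  Q: 0 + 1(31.3) = 31.3
Total out = 211.5 mol/s; y_R = 47.5 / 211.5 = 0.2246.

0.225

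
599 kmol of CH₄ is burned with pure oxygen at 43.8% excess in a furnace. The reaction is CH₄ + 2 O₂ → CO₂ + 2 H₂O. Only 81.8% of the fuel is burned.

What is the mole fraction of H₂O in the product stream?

Stoichiometric O₂ = 2 × 599 = 1198 kmol; O₂ fed = 1198 × 1.438 = 1723 kmol.
Fuel reacted = 0.818 × 599 → ξ = 490 kmol.
Outlet (n = n₀ + ν ξ):
  CH₄: 599 − 1(490) = 109
  O₂: 1723 − 2(490) = 742.8
  CO₂: 0 + 1(490) = 490
  H₂O: 0 + 2(490) = 980
Total out = 2322 kmol; y_H₂O = 980 / 2322 = 0.4221.

0.422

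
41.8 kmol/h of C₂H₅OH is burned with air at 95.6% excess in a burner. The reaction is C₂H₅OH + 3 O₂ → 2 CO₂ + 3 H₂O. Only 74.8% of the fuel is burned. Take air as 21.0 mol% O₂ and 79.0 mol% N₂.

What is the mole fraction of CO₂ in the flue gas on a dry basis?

Stoichiometric O₂ = 3 × 41.8 = 125.4 kmol/h; O₂ fed = 125.4 × 1.956 = 245.3 kmol/h.
N₂ fed = 245.3 × 79/21 = 922.7 kmol/h.
Fuel reacted = 0.748 × 41.8 → ξ = 31.27 kmol/h.
Outlet (n = n₀ + ν ξ):
  C₂H₅OH: 41.8 − 1(31.27) = 10.53
  O₂: 245.3 − 3(31.27) = 151.5
  N₂: 922.7 (inert)
  CO₂: 0 + 2(31.27) = 62.53
  H₂O: 0 + 3(31.27) = 93.8
Dry total = 1147 kmol/h; y_CO₂ (dry) = 62.53 / 1147 = 0.05451.

0.0545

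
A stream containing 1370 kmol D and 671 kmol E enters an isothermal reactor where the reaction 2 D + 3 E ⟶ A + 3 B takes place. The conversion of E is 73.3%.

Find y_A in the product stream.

0.0873

E reacted = 0.733 × 671 = 491.8 kmol; ν_E = −3, so ξ = 491.8/3 = 163.9 kmol.
Outlet amounts (n = n₀ + ν ξ):
  D: 1370 − 2(163.9) = 1042
  E: 671 − 3(163.9) = 179.2
  A: 0 + 1(163.9) = 163.9
  B: 0 + 3(163.9) = 491.8
Total out = 1877 kmol; y_A = 163.9 / 1877 = 0.08734.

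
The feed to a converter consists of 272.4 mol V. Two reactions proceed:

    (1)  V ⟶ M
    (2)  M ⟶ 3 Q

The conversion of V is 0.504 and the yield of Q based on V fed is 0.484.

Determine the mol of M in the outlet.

93.3 mol

Conversion of V: V consumed = 1ξ₁ = 0.504 × 272.4 → ξ₁ = 137.3 mol.
Yield of Q: 3ξ₂ / 272.4 = 0.484 → ξ₂ = 43.95 mol.
Outlet amounts (n = n₀ + Σ ν·ξ):
  V: 272.4 − 1(137.3) = 135.1
  M: 0 + 1(137.3) − 1(43.95) = 93.34
  Q: 0 + 3(43.95) = 131.8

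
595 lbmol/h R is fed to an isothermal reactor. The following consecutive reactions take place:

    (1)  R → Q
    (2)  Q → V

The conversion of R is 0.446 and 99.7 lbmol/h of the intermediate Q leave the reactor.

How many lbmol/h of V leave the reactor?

Conversion of R: R consumed = 1ξ₁ = 0.446 × 595 → ξ₁ = 265.4 lbmol/h.
Q balance: n_Q = 0 + 1ξ₁ − 1ξ₂ = 99.7 → ξ₂ = (1·265.4 − 99.7)/1 = 165.7 lbmol/h.
Outlet amounts (n = n₀ + Σ ν·ξ):
  R: 595 − 1(265.4) = 329.6
  Q: 0 + 1(265.4) − 1(165.7) = 99.7
  V: 0 + 1(165.7) = 165.7

166 lbmol/h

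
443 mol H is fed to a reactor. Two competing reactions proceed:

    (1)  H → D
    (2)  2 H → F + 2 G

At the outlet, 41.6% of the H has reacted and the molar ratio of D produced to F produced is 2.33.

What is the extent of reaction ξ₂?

ξ₂ = 42.6 mol

Conversion of H: H consumed = 0.416 × 443 = 184.3 mol = 1ξ₁ + 2ξ₂.
Selectivity: 1ξ₁ / (1ξ₂) = 2.33 → ξ₁ = 2.33 ξ₂.
Substitute: (1·2.33 + 2) ξ₂ = 184.3 → ξ₂ = 42.56 mol, ξ₁ = 99.17 mol.
Outlet amounts (n = n₀ + Σ ν·ξ):
  H: 443 − 1(99.17) − 2(42.56) = 258.7
  D: 0 + 1(99.17) = 99.17
  F: 0 + 1(42.56) = 42.56
  G: 0 + 2(42.56) = 85.12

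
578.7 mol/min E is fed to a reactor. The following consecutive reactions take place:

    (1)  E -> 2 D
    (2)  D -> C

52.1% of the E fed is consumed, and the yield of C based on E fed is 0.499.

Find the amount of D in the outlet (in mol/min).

Conversion of E: E consumed = 1ξ₁ = 0.521 × 578.7 → ξ₁ = 301.5 mol/min.
Yield of C: 1ξ₂ / 578.7 = 0.499 → ξ₂ = 288.8 mol/min.
Outlet amounts (n = n₀ + Σ ν·ξ):
  E: 578.7 − 1(301.5) = 277.2
  D: 0 + 2(301.5) − 1(288.8) = 314.2
  C: 0 + 1(288.8) = 288.8

314 mol/min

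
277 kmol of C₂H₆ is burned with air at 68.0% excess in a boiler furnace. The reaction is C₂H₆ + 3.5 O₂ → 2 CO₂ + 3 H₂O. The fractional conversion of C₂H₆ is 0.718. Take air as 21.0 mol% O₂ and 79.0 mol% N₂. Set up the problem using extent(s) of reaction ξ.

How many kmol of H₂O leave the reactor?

Stoichiometric O₂ = 3.5 × 277 = 969.5 kmol; O₂ fed = 969.5 × 1.680 = 1629 kmol.
N₂ fed = 1629 × 79/21 = 6127 kmol.
Fuel reacted = 0.718 × 277 → ξ = 198.9 kmol.
Outlet (n = n₀ + ν ξ):
  C₂H₆: 277 − 1(198.9) = 78.11
  O₂: 1629 − 3.5(198.9) = 932.7
  N₂: 6127 (inert)
  CO₂: 0 + 2(198.9) = 397.8
  H₂O: 0 + 3(198.9) = 596.7

597 kmol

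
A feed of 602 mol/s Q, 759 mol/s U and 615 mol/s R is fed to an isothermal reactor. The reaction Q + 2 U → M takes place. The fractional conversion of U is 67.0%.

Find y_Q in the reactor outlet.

0.237

U reacted = 0.67 × 759 = 508.5 mol/s; ν_U = −2, so ξ = 508.5/2 = 254.3 mol/s.
Outlet amounts (n = n₀ + ν ξ):
  Q: 602 − 1(254.3) = 347.7
  U: 759 − 2(254.3) = 250.5
  M: 0 + 1(254.3) = 254.3
  R: 615 (inert)
Total out = 1467 mol/s; y_Q = 347.7 / 1467 = 0.237.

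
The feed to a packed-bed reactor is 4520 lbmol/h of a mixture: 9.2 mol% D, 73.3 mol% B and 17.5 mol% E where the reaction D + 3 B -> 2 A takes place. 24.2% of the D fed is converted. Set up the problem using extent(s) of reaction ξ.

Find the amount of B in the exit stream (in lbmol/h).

D reacted = 0.242 × 415.8 = 100.6 lbmol/h; ν_D = −1, so ξ = 100.6/1 = 100.6 lbmol/h.
Outlet amounts (n = n₀ + ν ξ):
  D: 415.8 − 1(100.6) = 315.2
  B: 3313 − 3(100.6) = 3011
  A: 0 + 2(100.6) = 201.3
  E: 791 (inert)

3010 lbmol/h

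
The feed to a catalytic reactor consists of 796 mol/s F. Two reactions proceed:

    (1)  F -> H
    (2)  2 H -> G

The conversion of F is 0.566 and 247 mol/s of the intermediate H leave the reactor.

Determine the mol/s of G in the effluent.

102 mol/s

Conversion of F: F consumed = 1ξ₁ = 0.566 × 796 → ξ₁ = 450.5 mol/s.
H balance: n_H = 0 + 1ξ₁ − 2ξ₂ = 247 → ξ₂ = (1·450.5 − 247)/2 = 101.8 mol/s.
Outlet amounts (n = n₀ + Σ ν·ξ):
  F: 796 − 1(450.5) = 345.5
  H: 0 + 1(450.5) − 2(101.8) = 247
  G: 0 + 1(101.8) = 101.8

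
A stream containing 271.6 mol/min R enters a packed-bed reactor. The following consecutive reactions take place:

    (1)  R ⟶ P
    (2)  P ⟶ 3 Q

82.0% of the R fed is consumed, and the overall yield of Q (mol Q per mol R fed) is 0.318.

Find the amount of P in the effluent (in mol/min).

Conversion of R: R consumed = 1ξ₁ = 0.82 × 271.6 → ξ₁ = 222.7 mol/min.
Yield of Q: 3ξ₂ / 271.6 = 0.318 → ξ₂ = 28.79 mol/min.
Outlet amounts (n = n₀ + Σ ν·ξ):
  R: 271.6 − 1(222.7) = 48.89
  P: 0 + 1(222.7) − 1(28.79) = 193.9
  Q: 0 + 3(28.79) = 86.37

194 mol/min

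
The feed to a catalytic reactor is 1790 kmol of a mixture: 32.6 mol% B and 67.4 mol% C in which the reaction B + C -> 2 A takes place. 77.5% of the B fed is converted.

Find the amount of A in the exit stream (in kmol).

904 kmol

B reacted = 0.775 × 583.5 = 452.2 kmol; ν_B = −1, so ξ = 452.2/1 = 452.2 kmol.
Outlet amounts (n = n₀ + ν ξ):
  B: 583.5 − 1(452.2) = 131.3
  C: 1206 − 1(452.2) = 754.2
  A: 0 + 2(452.2) = 904.5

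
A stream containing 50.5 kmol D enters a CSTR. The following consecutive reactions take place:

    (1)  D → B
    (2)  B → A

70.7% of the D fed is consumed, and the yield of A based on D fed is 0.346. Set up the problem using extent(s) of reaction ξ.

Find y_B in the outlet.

0.361

Conversion of D: D consumed = 1ξ₁ = 0.707 × 50.5 → ξ₁ = 35.7 kmol.
Yield of A: 1ξ₂ / 50.5 = 0.346 → ξ₂ = 17.47 kmol.
Outlet amounts (n = n₀ + Σ ν·ξ):
  D: 50.5 − 1(35.7) = 14.8
  B: 0 + 1(35.7) − 1(17.47) = 18.23
  A: 0 + 1(17.47) = 17.47
Total out = 50.5 kmol; y_B = 18.23 / 50.5 = 0.361.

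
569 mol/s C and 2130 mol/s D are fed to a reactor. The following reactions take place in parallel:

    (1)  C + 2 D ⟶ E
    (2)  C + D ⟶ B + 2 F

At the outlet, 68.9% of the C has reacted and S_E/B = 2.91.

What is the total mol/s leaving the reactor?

Conversion of C: C consumed = 0.689 × 569 = 392 mol/s = 1ξ₁ + 1ξ₂.
Selectivity: 1ξ₁ / (1ξ₂) = 2.91 → ξ₁ = 2.91 ξ₂.
Substitute: (1·2.91 + 1) ξ₂ = 392 → ξ₂ = 100.3 mol/s, ξ₁ = 291.8 mol/s.
Outlet amounts (n = n₀ + Σ ν·ξ):
  C: 569 − 1(291.8) − 1(100.3) = 177
  D: 2130 − 2(291.8) − 1(100.3) = 1446
  E: 0 + 1(291.8) = 291.8
  B: 0 + 1(100.3) = 100.3
  F: 0 + 2(100.3) = 200.5
Total out = 177 + 1446 + 291.8 + 100.3 + 200.5 = 2216 mol/s.

2220 mol/s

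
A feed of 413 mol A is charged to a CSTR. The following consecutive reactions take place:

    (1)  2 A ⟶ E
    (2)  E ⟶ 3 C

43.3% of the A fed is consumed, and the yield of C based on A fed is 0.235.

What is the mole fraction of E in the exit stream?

0.147

Conversion of A: A consumed = 2ξ₁ = 0.433 × 413 → ξ₁ = 89.41 mol.
Yield of C: 3ξ₂ / 413 = 0.235 → ξ₂ = 32.35 mol.
Outlet amounts (n = n₀ + Σ ν·ξ):
  A: 413 − 2(89.41) = 234.2
  E: 0 + 1(89.41) − 1(32.35) = 57.06
  C: 0 + 3(32.35) = 97.06
Total out = 388.3 mol; y_E = 57.06 / 388.3 = 0.147.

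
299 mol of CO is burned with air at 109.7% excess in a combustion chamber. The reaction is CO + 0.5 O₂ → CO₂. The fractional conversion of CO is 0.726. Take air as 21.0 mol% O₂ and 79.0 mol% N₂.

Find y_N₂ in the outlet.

Stoichiometric O₂ = 0.5 × 299 = 149.5 mol; O₂ fed = 149.5 × 2.097 = 313.5 mol.
N₂ fed = 313.5 × 79/21 = 1179 mol.
Fuel reacted = 0.726 × 299 → ξ = 217.1 mol.
Outlet (n = n₀ + ν ξ):
  CO: 299 − 1(217.1) = 81.93
  O₂: 313.5 − 0.5(217.1) = 205
  N₂: 1179 (inert)
  CO₂: 0 + 1(217.1) = 217.1
Total out = 1683 mol; y_N₂ = 1179 / 1683 = 0.7006.

0.701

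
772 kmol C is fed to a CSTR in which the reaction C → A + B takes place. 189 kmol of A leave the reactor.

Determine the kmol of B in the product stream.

For A: n = n₀ + 1ξ → 189 = 0 + 1ξ, giving ξ = 189 kmol.
Outlet amounts (n = n₀ + ν ξ):
  C: 772 − 1(189) = 583
  A: 0 + 1(189) = 189
  B: 0 + 1(189) = 189

189 kmol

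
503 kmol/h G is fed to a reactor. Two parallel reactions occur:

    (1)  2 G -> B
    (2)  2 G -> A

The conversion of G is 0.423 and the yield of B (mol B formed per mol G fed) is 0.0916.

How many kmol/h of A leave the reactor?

60.3 kmol/h

Yield of B: 1ξ₁ / 503 = 0.0916 → ξ₁ = 46.07 kmol/h.
Conversion of G: 2ξ₁ + 2ξ₂ = 0.423 × 503 = 212.8 → ξ₂ = 60.31 kmol/h.
Outlet amounts (n = n₀ + Σ ν·ξ):
  G: 503 − 2(46.07) − 2(60.31) = 290.2
  B: 0 + 1(46.07) = 46.07
  A: 0 + 1(60.31) = 60.31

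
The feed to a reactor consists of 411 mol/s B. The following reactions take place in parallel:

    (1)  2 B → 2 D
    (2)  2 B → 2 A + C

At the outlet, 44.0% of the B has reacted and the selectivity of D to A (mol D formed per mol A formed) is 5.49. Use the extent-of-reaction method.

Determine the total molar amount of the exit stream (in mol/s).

425 mol/s

Conversion of B: B consumed = 0.44 × 411 = 180.8 mol/s = 2ξ₁ + 2ξ₂.
Selectivity: 2ξ₁ / (2ξ₂) = 5.49 → ξ₁ = 5.49 ξ₂.
Substitute: (2·5.49 + 2) ξ₂ = 180.8 → ξ₂ = 13.93 mol/s, ξ₁ = 76.49 mol/s.
Outlet amounts (n = n₀ + Σ ν·ξ):
  B: 411 − 2(76.49) − 2(13.93) = 230.2
  D: 0 + 2(76.49) = 153
  A: 0 + 2(13.93) = 27.86
  C: 0 + 1(13.93) = 13.93
Total out = 230.2 + 153 + 27.86 + 13.93 = 424.9 mol/s.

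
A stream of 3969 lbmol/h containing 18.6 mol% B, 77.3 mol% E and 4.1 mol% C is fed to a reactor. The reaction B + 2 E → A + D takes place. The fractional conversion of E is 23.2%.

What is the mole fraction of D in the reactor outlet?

E reacted = 0.232 × 3068 = 711.8 lbmol/h; ν_E = −2, so ξ = 711.8/2 = 355.9 lbmol/h.
Outlet amounts (n = n₀ + ν ξ):
  B: 738.2 − 1(355.9) = 382.3
  E: 3068 − 2(355.9) = 2356
  A: 0 + 1(355.9) = 355.9
  D: 0 + 1(355.9) = 355.9
  C: 162.7 (inert)
Total out = 3613 lbmol/h; y_D = 355.9 / 3613 = 0.0985.

0.0985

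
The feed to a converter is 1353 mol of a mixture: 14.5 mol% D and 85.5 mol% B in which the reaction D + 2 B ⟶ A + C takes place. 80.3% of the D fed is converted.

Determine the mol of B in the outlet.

D reacted = 0.803 × 196.2 = 157.5 mol; ν_D = −1, so ξ = 157.5/1 = 157.5 mol.
Outlet amounts (n = n₀ + ν ξ):
  D: 196.2 − 1(157.5) = 38.65
  B: 1157 − 2(157.5) = 841.7
  A: 0 + 1(157.5) = 157.5
  C: 0 + 1(157.5) = 157.5

842 mol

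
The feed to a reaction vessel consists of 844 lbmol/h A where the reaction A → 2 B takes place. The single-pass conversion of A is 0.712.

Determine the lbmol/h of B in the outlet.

1200 lbmol/h

A reacted = 0.712 × 844 = 600.9 lbmol/h; ν_A = −1, so ξ = 600.9/1 = 600.9 lbmol/h.
Outlet amounts (n = n₀ + ν ξ):
  A: 844 − 1(600.9) = 243.1
  B: 0 + 2(600.9) = 1202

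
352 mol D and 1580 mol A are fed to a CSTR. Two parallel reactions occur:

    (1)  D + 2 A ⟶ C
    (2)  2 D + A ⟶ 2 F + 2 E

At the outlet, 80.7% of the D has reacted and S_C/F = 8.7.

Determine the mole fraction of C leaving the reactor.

Conversion of D: D consumed = 0.807 × 352 = 284.1 mol = 1ξ₁ + 2ξ₂.
Selectivity: 1ξ₁ / (2ξ₂) = 8.7 → ξ₁ = 17.4 ξ₂.
Substitute: (1·17.4 + 2) ξ₂ = 284.1 → ξ₂ = 14.64 mol, ξ₁ = 254.8 mol.
Outlet amounts (n = n₀ + Σ ν·ξ):
  D: 352 − 1(254.8) − 2(14.64) = 67.94
  A: 1580 − 2(254.8) − 1(14.64) = 1056
  C: 0 + 1(254.8) = 254.8
  F: 0 + 2(14.64) = 29.28
  E: 0 + 2(14.64) = 29.28
Total out = 1437 mol; y_C = 254.8 / 1437 = 0.1773.

0.177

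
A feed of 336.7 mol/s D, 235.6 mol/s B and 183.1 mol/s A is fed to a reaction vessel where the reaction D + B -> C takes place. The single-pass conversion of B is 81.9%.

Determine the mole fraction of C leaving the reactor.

0.343

B reacted = 0.819 × 235.6 = 193 mol/s; ν_B = −1, so ξ = 193/1 = 193 mol/s.
Outlet amounts (n = n₀ + ν ξ):
  D: 336.7 − 1(193) = 143.7
  B: 235.6 − 1(193) = 42.64
  C: 0 + 1(193) = 193
  A: 183.1 (inert)
Total out = 562.4 mol/s; y_C = 193 / 562.4 = 0.3431.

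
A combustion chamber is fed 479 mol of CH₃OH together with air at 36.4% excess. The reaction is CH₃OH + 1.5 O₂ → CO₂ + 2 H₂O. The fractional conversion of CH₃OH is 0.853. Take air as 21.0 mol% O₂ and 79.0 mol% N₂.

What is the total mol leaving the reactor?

5350 mol

Stoichiometric O₂ = 1.5 × 479 = 718.5 mol; O₂ fed = 718.5 × 1.364 = 980 mol.
N₂ fed = 980 × 79/21 = 3687 mol.
Fuel reacted = 0.853 × 479 → ξ = 408.6 mol.
Outlet (n = n₀ + ν ξ):
  CH₃OH: 479 − 1(408.6) = 70.41
  O₂: 980 − 1.5(408.6) = 367.2
  N₂: 3687 (inert)
  CO₂: 0 + 1(408.6) = 408.6
  H₂O: 0 + 2(408.6) = 817.2
Total out = 70.41 + 367.2 + 3687 + 408.6 + 817.2 = 5350 mol.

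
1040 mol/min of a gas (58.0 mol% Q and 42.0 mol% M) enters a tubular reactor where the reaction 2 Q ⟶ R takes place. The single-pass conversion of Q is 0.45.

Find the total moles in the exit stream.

904 mol/min

Q reacted = 0.45 × 603.2 = 271.4 mol/min; ν_Q = −2, so ξ = 271.4/2 = 135.7 mol/min.
Outlet amounts (n = n₀ + ν ξ):
  Q: 603.2 − 2(135.7) = 331.8
  R: 0 + 1(135.7) = 135.7
  M: 436.8 (inert)
Total out = 331.8 + 135.7 + 436.8 = 904.3 mol/min.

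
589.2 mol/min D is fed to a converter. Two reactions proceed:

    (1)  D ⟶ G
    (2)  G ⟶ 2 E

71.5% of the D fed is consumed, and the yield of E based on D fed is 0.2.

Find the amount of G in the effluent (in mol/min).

Conversion of D: D consumed = 1ξ₁ = 0.715 × 589.2 → ξ₁ = 421.3 mol/min.
Yield of E: 2ξ₂ / 589.2 = 0.2 → ξ₂ = 58.92 mol/min.
Outlet amounts (n = n₀ + Σ ν·ξ):
  D: 589.2 − 1(421.3) = 167.9
  G: 0 + 1(421.3) − 1(58.92) = 362.4
  E: 0 + 2(58.92) = 117.8

362 mol/min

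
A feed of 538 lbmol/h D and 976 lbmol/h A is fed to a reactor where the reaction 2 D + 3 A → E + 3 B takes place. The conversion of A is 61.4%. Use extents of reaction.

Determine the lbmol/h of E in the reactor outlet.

A reacted = 0.614 × 976 = 599.3 lbmol/h; ν_A = −3, so ξ = 599.3/3 = 199.8 lbmol/h.
Outlet amounts (n = n₀ + ν ξ):
  D: 538 − 2(199.8) = 138.5
  A: 976 − 3(199.8) = 376.7
  E: 0 + 1(199.8) = 199.8
  B: 0 + 3(199.8) = 599.3

200 lbmol/h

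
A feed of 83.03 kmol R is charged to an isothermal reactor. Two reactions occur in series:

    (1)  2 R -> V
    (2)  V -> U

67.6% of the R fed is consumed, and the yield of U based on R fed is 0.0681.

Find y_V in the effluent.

Conversion of R: R consumed = 2ξ₁ = 0.676 × 83.03 → ξ₁ = 28.06 kmol.
Yield of U: 1ξ₂ / 83.03 = 0.0681 → ξ₂ = 5.654 kmol.
Outlet amounts (n = n₀ + Σ ν·ξ):
  R: 83.03 − 2(28.06) = 26.9
  V: 0 + 1(28.06) − 1(5.654) = 22.41
  U: 0 + 1(5.654) = 5.654
Total out = 54.97 kmol; y_V = 22.41 / 54.97 = 0.4077.

0.408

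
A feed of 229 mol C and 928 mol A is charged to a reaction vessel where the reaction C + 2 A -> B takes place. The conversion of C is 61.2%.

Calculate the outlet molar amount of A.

648 mol

C reacted = 0.612 × 229 = 140.1 mol; ν_C = −1, so ξ = 140.1/1 = 140.1 mol.
Outlet amounts (n = n₀ + ν ξ):
  C: 229 − 1(140.1) = 88.85
  A: 928 − 2(140.1) = 647.7
  B: 0 + 1(140.1) = 140.1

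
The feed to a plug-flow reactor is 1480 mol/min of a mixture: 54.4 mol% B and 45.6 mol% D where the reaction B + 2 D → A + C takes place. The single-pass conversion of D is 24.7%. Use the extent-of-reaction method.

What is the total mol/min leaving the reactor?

1400 mol/min

D reacted = 0.247 × 674.9 = 166.7 mol/min; ν_D = −2, so ξ = 166.7/2 = 83.35 mol/min.
Outlet amounts (n = n₀ + ν ξ):
  B: 805.1 − 1(83.35) = 721.8
  D: 674.9 − 2(83.35) = 508.2
  A: 0 + 1(83.35) = 83.35
  C: 0 + 1(83.35) = 83.35
Total out = 721.8 + 508.2 + 83.35 + 83.35 = 1397 mol/min.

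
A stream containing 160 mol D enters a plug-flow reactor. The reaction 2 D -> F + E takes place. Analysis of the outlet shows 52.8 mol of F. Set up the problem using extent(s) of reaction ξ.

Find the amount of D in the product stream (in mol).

54.4 mol

For F: n = n₀ + 1ξ → 52.8 = 0 + 1ξ, giving ξ = 52.8 mol.
Outlet amounts (n = n₀ + ν ξ):
  D: 160 − 2(52.8) = 54.4
  F: 0 + 1(52.8) = 52.8
  E: 0 + 1(52.8) = 52.8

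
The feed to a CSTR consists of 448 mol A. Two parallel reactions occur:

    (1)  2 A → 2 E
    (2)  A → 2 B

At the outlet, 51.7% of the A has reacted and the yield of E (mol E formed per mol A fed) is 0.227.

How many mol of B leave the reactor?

260 mol

Yield of E: 2ξ₁ / 448 = 0.227 → ξ₁ = 50.85 mol.
Conversion of A: 2ξ₁ + 1ξ₂ = 0.517 × 448 = 231.6 → ξ₂ = 129.9 mol.
Outlet amounts (n = n₀ + Σ ν·ξ):
  A: 448 − 2(50.85) − 1(129.9) = 216.4
  E: 0 + 2(50.85) = 101.7
  B: 0 + 2(129.9) = 259.8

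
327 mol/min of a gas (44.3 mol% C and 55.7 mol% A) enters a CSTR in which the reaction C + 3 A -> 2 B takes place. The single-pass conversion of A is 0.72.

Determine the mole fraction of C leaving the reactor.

0.422

A reacted = 0.72 × 182.1 = 131.1 mol/min; ν_A = −3, so ξ = 131.1/3 = 43.71 mol/min.
Outlet amounts (n = n₀ + ν ξ):
  C: 144.9 − 1(43.71) = 101.1
  A: 182.1 − 3(43.71) = 51
  B: 0 + 2(43.71) = 87.43
Total out = 239.6 mol/min; y_C = 101.1 / 239.6 = 0.4222.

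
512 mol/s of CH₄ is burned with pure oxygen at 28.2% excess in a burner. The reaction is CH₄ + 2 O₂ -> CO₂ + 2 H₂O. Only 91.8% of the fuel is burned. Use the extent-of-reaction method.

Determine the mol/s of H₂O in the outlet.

Stoichiometric O₂ = 2 × 512 = 1024 mol/s; O₂ fed = 1024 × 1.282 = 1313 mol/s.
Fuel reacted = 0.918 × 512 → ξ = 470 mol/s.
Outlet (n = n₀ + ν ξ):
  CH₄: 512 − 1(470) = 41.98
  O₂: 1313 − 2(470) = 372.7
  CO₂: 0 + 1(470) = 470
  H₂O: 0 + 2(470) = 940

940 mol/s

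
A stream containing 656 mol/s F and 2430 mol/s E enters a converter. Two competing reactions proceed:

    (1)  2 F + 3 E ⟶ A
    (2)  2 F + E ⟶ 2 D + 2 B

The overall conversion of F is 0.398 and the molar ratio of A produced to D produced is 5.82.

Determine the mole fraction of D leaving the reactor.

Conversion of F: F consumed = 0.398 × 656 = 261.1 mol/s = 2ξ₁ + 2ξ₂.
Selectivity: 1ξ₁ / (2ξ₂) = 5.82 → ξ₁ = 11.64 ξ₂.
Substitute: (2·11.64 + 2) ξ₂ = 261.1 → ξ₂ = 10.33 mol/s, ξ₁ = 120.2 mol/s.
Outlet amounts (n = n₀ + Σ ν·ξ):
  F: 656 − 2(120.2) − 2(10.33) = 394.9
  E: 2430 − 3(120.2) − 1(10.33) = 2059
  A: 0 + 1(120.2) = 120.2
  D: 0 + 2(10.33) = 20.66
  B: 0 + 2(10.33) = 20.66
Total out = 2615 mol/s; y_D = 20.66 / 2615 = 0.007898.

0.0079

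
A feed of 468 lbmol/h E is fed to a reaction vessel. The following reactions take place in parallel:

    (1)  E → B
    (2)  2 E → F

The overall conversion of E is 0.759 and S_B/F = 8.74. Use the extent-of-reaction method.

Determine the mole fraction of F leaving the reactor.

0.076

Conversion of E: E consumed = 0.759 × 468 = 355.2 lbmol/h = 1ξ₁ + 2ξ₂.
Selectivity: 1ξ₁ / (1ξ₂) = 8.74 → ξ₁ = 8.74 ξ₂.
Substitute: (1·8.74 + 2) ξ₂ = 355.2 → ξ₂ = 33.07 lbmol/h, ξ₁ = 289.1 lbmol/h.
Outlet amounts (n = n₀ + Σ ν·ξ):
  E: 468 − 1(289.1) − 2(33.07) = 112.8
  B: 0 + 1(289.1) = 289.1
  F: 0 + 1(33.07) = 33.07
Total out = 434.9 lbmol/h; y_F = 33.07 / 434.9 = 0.07604.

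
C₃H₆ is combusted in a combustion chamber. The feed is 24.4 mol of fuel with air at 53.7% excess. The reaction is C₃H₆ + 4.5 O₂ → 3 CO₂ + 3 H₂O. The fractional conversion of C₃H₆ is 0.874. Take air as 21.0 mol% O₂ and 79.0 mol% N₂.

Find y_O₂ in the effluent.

0.0868

Stoichiometric O₂ = 4.5 × 24.4 = 109.8 mol; O₂ fed = 109.8 × 1.537 = 168.8 mol.
N₂ fed = 168.8 × 79/21 = 634.9 mol.
Fuel reacted = 0.874 × 24.4 → ξ = 21.33 mol.
Outlet (n = n₀ + ν ξ):
  C₃H₆: 24.4 − 1(21.33) = 3.074
  O₂: 168.8 − 4.5(21.33) = 72.8
  N₂: 634.9 (inert)
  CO₂: 0 + 3(21.33) = 63.98
  H₂O: 0 + 3(21.33) = 63.98
Total out = 838.7 mol; y_O₂ = 72.8 / 838.7 = 0.0868.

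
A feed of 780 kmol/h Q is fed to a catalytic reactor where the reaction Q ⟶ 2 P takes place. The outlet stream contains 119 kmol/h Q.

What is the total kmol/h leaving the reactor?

For Q: n = n₀ − 1ξ → 119 = 780 − 1ξ, giving ξ = 661 kmol/h.
Outlet amounts (n = n₀ + ν ξ):
  Q: 780 − 1(661) = 119
  P: 0 + 2(661) = 1322
Total out = 119 + 1322 = 1441 kmol/h.

1440 kmol/h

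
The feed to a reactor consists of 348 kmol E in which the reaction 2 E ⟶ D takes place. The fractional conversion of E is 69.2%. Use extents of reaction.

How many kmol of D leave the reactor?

120 kmol

E reacted = 0.692 × 348 = 240.8 kmol; ν_E = −2, so ξ = 240.8/2 = 120.4 kmol.
Outlet amounts (n = n₀ + ν ξ):
  E: 348 − 2(120.4) = 107.2
  D: 0 + 1(120.4) = 120.4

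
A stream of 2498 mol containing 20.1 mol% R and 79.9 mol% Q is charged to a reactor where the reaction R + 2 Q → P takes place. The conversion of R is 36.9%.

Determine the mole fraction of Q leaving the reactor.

0.764

R reacted = 0.369 × 502.1 = 185.3 mol; ν_R = −1, so ξ = 185.3/1 = 185.3 mol.
Outlet amounts (n = n₀ + ν ξ):
  R: 502.1 − 1(185.3) = 316.8
  Q: 1996 − 2(185.3) = 1625
  P: 0 + 1(185.3) = 185.3
Total out = 2127 mol; y_Q = 1625 / 2127 = 0.764.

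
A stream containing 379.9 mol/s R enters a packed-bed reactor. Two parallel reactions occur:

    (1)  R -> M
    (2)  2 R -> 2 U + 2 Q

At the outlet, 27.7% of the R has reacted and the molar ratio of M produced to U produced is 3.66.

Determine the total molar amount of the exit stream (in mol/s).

402 mol/s

Conversion of R: R consumed = 0.277 × 379.9 = 105.2 mol/s = 1ξ₁ + 2ξ₂.
Selectivity: 1ξ₁ / (2ξ₂) = 3.66 → ξ₁ = 7.32 ξ₂.
Substitute: (1·7.32 + 2) ξ₂ = 105.2 → ξ₂ = 11.29 mol/s, ξ₁ = 82.65 mol/s.
Outlet amounts (n = n₀ + Σ ν·ξ):
  R: 379.9 − 1(82.65) − 2(11.29) = 274.7
  M: 0 + 1(82.65) = 82.65
  U: 0 + 2(11.29) = 22.58
  Q: 0 + 2(11.29) = 22.58
Total out = 274.7 + 82.65 + 22.58 + 22.58 = 402.5 mol/s.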